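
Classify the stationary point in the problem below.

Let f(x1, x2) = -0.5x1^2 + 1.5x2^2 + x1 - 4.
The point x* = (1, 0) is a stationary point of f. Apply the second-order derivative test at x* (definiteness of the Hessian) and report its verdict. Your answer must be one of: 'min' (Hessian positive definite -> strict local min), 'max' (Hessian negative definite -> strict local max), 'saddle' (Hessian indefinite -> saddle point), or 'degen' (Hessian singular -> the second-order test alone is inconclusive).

Compute the Hessian H = grad^2 f:
  H = [[-1, 0], [0, 3]]
Verify stationarity: grad f(x*) = H x* + g = (0, 0).
Eigenvalues of H: -1, 3.
Eigenvalues have mixed signs, so H is indefinite -> x* is a saddle point.

saddle


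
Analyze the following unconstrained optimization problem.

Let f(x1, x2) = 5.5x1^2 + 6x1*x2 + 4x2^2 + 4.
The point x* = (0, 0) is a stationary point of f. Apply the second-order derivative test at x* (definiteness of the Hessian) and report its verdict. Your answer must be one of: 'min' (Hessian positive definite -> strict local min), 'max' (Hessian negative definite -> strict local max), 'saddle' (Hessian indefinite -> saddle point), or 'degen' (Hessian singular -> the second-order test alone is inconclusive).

Compute the Hessian H = grad^2 f:
  H = [[11, 6], [6, 8]]
Verify stationarity: grad f(x*) = H x* + g = (0, 0).
Eigenvalues of H: 3.3153, 15.6847.
Both eigenvalues > 0, so H is positive definite -> x* is a strict local min.

min


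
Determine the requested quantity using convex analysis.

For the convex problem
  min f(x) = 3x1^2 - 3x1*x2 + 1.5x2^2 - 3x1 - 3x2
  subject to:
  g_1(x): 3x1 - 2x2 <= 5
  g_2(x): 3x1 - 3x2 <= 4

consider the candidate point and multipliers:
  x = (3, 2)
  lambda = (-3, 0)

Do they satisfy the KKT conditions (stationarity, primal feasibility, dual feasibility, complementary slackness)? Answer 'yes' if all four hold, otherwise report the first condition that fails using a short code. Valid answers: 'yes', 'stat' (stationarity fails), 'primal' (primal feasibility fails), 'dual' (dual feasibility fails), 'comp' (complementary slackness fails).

Gradient of f: grad f(x) = Q x + c = (9, -6)
Constraint values g_i(x) = a_i^T x - b_i:
  g_1((3, 2)) = 0
  g_2((3, 2)) = -1
Stationarity residual: grad f(x) + sum_i lambda_i a_i = (0, 0)
  -> stationarity OK
Primal feasibility (all g_i <= 0): OK
Dual feasibility (all lambda_i >= 0): FAILS
Complementary slackness (lambda_i * g_i(x) = 0 for all i): OK

Verdict: the first failing condition is dual_feasibility -> dual.

dual


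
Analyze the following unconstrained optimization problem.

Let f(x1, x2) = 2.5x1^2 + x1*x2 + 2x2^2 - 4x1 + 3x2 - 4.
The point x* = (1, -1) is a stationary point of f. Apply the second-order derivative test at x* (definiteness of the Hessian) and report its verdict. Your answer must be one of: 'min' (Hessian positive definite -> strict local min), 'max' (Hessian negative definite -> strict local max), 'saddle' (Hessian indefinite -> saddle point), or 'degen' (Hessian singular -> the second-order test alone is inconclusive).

Compute the Hessian H = grad^2 f:
  H = [[5, 1], [1, 4]]
Verify stationarity: grad f(x*) = H x* + g = (0, 0).
Eigenvalues of H: 3.382, 5.618.
Both eigenvalues > 0, so H is positive definite -> x* is a strict local min.

min


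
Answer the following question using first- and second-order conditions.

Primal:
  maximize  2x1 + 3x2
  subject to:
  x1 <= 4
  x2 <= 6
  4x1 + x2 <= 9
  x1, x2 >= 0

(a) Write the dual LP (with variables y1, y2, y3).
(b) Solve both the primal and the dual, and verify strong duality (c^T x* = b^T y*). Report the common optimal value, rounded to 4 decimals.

The standard primal-dual pair for 'max c^T x s.t. A x <= b, x >= 0' is:
  Dual:  min b^T y  s.t.  A^T y >= c,  y >= 0.

So the dual LP is:
  minimize  4y1 + 6y2 + 9y3
  subject to:
    y1 + 4y3 >= 2
    y2 + y3 >= 3
    y1, y2, y3 >= 0

Solving the primal: x* = (0.75, 6).
  primal value c^T x* = 19.5.
Solving the dual: y* = (0, 2.5, 0.5).
  dual value b^T y* = 19.5.
Strong duality: c^T x* = b^T y*. Confirmed.

19.5


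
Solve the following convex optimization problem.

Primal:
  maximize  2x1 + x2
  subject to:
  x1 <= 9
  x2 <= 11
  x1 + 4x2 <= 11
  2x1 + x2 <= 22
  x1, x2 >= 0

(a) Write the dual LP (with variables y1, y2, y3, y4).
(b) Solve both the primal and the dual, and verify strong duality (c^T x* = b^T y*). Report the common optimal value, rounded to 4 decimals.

The standard primal-dual pair for 'max c^T x s.t. A x <= b, x >= 0' is:
  Dual:  min b^T y  s.t.  A^T y >= c,  y >= 0.

So the dual LP is:
  minimize  9y1 + 11y2 + 11y3 + 22y4
  subject to:
    y1 + y3 + 2y4 >= 2
    y2 + 4y3 + y4 >= 1
    y1, y2, y3, y4 >= 0

Solving the primal: x* = (9, 0.5).
  primal value c^T x* = 18.5.
Solving the dual: y* = (1.75, 0, 0.25, 0).
  dual value b^T y* = 18.5.
Strong duality: c^T x* = b^T y*. Confirmed.

18.5


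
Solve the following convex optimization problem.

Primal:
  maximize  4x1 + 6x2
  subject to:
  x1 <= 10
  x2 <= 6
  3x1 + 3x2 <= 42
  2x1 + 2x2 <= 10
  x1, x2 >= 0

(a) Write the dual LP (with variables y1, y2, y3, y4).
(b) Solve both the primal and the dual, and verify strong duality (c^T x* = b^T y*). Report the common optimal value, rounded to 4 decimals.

The standard primal-dual pair for 'max c^T x s.t. A x <= b, x >= 0' is:
  Dual:  min b^T y  s.t.  A^T y >= c,  y >= 0.

So the dual LP is:
  minimize  10y1 + 6y2 + 42y3 + 10y4
  subject to:
    y1 + 3y3 + 2y4 >= 4
    y2 + 3y3 + 2y4 >= 6
    y1, y2, y3, y4 >= 0

Solving the primal: x* = (0, 5).
  primal value c^T x* = 30.
Solving the dual: y* = (0, 0, 0, 3).
  dual value b^T y* = 30.
Strong duality: c^T x* = b^T y*. Confirmed.

30


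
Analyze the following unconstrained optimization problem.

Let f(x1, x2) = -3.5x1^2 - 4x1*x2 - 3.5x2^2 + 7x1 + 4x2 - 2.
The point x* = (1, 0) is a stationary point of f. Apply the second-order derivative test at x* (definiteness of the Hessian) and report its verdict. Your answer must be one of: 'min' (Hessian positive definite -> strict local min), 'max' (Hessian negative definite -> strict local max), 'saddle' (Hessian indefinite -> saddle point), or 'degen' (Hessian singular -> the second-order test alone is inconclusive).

Compute the Hessian H = grad^2 f:
  H = [[-7, -4], [-4, -7]]
Verify stationarity: grad f(x*) = H x* + g = (0, 0).
Eigenvalues of H: -11, -3.
Both eigenvalues < 0, so H is negative definite -> x* is a strict local max.

max


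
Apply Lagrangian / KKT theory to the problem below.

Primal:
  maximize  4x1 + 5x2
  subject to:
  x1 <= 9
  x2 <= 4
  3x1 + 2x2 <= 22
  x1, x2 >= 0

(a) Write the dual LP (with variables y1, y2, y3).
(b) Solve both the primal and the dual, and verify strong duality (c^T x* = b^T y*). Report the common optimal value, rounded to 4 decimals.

The standard primal-dual pair for 'max c^T x s.t. A x <= b, x >= 0' is:
  Dual:  min b^T y  s.t.  A^T y >= c,  y >= 0.

So the dual LP is:
  minimize  9y1 + 4y2 + 22y3
  subject to:
    y1 + 3y3 >= 4
    y2 + 2y3 >= 5
    y1, y2, y3 >= 0

Solving the primal: x* = (4.6667, 4).
  primal value c^T x* = 38.6667.
Solving the dual: y* = (0, 2.3333, 1.3333).
  dual value b^T y* = 38.6667.
Strong duality: c^T x* = b^T y*. Confirmed.

38.6667


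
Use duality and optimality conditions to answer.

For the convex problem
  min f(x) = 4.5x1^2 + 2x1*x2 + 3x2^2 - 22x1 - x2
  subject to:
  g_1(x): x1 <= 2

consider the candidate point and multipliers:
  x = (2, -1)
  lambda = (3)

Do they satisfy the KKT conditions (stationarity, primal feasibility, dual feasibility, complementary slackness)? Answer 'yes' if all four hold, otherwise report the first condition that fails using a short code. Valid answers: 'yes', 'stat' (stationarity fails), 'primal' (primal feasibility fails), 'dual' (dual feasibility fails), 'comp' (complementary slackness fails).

Gradient of f: grad f(x) = Q x + c = (-6, -3)
Constraint values g_i(x) = a_i^T x - b_i:
  g_1((2, -1)) = 0
Stationarity residual: grad f(x) + sum_i lambda_i a_i = (-3, -3)
  -> stationarity FAILS
Primal feasibility (all g_i <= 0): OK
Dual feasibility (all lambda_i >= 0): OK
Complementary slackness (lambda_i * g_i(x) = 0 for all i): OK

Verdict: the first failing condition is stationarity -> stat.

stat


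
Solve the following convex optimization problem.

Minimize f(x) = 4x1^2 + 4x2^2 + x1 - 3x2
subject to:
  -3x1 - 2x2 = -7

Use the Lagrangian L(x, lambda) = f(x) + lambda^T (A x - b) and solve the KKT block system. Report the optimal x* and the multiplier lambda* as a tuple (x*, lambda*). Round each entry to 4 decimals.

Form the Lagrangian:
  L(x, lambda) = (1/2) x^T Q x + c^T x + lambda^T (A x - b)
Stationarity (grad_x L = 0): Q x + c + A^T lambda = 0.
Primal feasibility: A x = b.

This gives the KKT block system:
  [ Q   A^T ] [ x     ]   [-c ]
  [ A    0  ] [ lambda ] = [ b ]

Solving the linear system:
  x*      = (1.4038, 1.3942)
  lambda* = (4.0769)
  f(x*)   = 12.8798

x* = (1.4038, 1.3942), lambda* = (4.0769)


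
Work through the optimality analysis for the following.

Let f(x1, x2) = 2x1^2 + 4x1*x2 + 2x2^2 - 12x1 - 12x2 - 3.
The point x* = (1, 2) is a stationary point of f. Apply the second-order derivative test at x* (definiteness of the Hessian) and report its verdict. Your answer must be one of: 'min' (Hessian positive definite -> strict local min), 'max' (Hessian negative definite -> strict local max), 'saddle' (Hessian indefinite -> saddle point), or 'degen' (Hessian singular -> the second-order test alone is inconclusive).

Compute the Hessian H = grad^2 f:
  H = [[4, 4], [4, 4]]
Verify stationarity: grad f(x*) = H x* + g = (0, 0).
Eigenvalues of H: 0, 8.
H has a zero eigenvalue (singular; positive semidefinite but not definite), so H is neither positive definite, negative definite, nor indefinite. The second-order test alone is inconclusive -> degen.
(Indeed, f is constant along the null direction of H through x*, so x* is not a strict local extremum.)

degen


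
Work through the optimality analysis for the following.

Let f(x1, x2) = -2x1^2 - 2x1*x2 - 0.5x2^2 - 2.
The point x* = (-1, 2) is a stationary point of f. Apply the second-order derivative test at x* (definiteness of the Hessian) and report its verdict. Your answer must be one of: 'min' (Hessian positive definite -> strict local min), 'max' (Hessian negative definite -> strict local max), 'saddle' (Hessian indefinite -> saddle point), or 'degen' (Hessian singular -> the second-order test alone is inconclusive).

Compute the Hessian H = grad^2 f:
  H = [[-4, -2], [-2, -1]]
Verify stationarity: grad f(x*) = H x* + g = (0, 0).
Eigenvalues of H: -5, 0.
H has a zero eigenvalue (singular; negative semidefinite but not definite), so H is neither positive definite, negative definite, nor indefinite. The second-order test alone is inconclusive -> degen.
(Indeed, f is constant along the null direction of H through x*, so x* is not a strict local extremum.)

degen


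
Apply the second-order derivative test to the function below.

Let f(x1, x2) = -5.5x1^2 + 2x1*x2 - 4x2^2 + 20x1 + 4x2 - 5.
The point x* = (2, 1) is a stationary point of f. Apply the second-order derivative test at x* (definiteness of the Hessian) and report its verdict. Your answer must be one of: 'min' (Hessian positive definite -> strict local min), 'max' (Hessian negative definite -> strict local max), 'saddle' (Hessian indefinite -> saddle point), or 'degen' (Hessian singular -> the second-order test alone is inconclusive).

Compute the Hessian H = grad^2 f:
  H = [[-11, 2], [2, -8]]
Verify stationarity: grad f(x*) = H x* + g = (0, 0).
Eigenvalues of H: -12, -7.
Both eigenvalues < 0, so H is negative definite -> x* is a strict local max.

max


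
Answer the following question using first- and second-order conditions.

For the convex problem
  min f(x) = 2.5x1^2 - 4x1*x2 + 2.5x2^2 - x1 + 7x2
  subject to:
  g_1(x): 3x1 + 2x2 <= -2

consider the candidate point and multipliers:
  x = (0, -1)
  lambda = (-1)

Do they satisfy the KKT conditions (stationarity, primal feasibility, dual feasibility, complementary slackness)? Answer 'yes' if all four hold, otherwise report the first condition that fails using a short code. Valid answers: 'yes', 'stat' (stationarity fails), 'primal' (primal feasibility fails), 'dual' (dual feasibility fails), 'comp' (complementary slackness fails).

Gradient of f: grad f(x) = Q x + c = (3, 2)
Constraint values g_i(x) = a_i^T x - b_i:
  g_1((0, -1)) = 0
Stationarity residual: grad f(x) + sum_i lambda_i a_i = (0, 0)
  -> stationarity OK
Primal feasibility (all g_i <= 0): OK
Dual feasibility (all lambda_i >= 0): FAILS
Complementary slackness (lambda_i * g_i(x) = 0 for all i): OK

Verdict: the first failing condition is dual_feasibility -> dual.

dual


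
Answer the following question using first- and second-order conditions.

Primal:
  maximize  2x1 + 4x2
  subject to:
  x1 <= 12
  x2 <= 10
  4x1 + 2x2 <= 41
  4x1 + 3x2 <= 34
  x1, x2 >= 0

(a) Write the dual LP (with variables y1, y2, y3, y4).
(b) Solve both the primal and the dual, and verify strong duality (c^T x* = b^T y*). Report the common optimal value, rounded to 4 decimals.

The standard primal-dual pair for 'max c^T x s.t. A x <= b, x >= 0' is:
  Dual:  min b^T y  s.t.  A^T y >= c,  y >= 0.

So the dual LP is:
  minimize  12y1 + 10y2 + 41y3 + 34y4
  subject to:
    y1 + 4y3 + 4y4 >= 2
    y2 + 2y3 + 3y4 >= 4
    y1, y2, y3, y4 >= 0

Solving the primal: x* = (1, 10).
  primal value c^T x* = 42.
Solving the dual: y* = (0, 2.5, 0, 0.5).
  dual value b^T y* = 42.
Strong duality: c^T x* = b^T y*. Confirmed.

42


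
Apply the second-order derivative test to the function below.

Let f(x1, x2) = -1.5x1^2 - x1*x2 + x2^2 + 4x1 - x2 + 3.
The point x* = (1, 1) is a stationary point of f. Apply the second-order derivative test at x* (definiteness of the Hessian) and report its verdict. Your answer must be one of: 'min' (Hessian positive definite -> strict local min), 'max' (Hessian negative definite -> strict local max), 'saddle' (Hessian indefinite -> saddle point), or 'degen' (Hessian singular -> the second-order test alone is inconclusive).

Compute the Hessian H = grad^2 f:
  H = [[-3, -1], [-1, 2]]
Verify stationarity: grad f(x*) = H x* + g = (0, 0).
Eigenvalues of H: -3.1926, 2.1926.
Eigenvalues have mixed signs, so H is indefinite -> x* is a saddle point.

saddle


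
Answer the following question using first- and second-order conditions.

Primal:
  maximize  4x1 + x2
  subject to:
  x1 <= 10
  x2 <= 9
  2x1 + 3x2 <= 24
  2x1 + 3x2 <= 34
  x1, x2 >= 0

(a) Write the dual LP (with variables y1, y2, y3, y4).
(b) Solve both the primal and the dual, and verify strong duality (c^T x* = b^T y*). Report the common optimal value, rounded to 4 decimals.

The standard primal-dual pair for 'max c^T x s.t. A x <= b, x >= 0' is:
  Dual:  min b^T y  s.t.  A^T y >= c,  y >= 0.

So the dual LP is:
  minimize  10y1 + 9y2 + 24y3 + 34y4
  subject to:
    y1 + 2y3 + 2y4 >= 4
    y2 + 3y3 + 3y4 >= 1
    y1, y2, y3, y4 >= 0

Solving the primal: x* = (10, 1.3333).
  primal value c^T x* = 41.3333.
Solving the dual: y* = (3.3333, 0, 0.3333, 0).
  dual value b^T y* = 41.3333.
Strong duality: c^T x* = b^T y*. Confirmed.

41.3333


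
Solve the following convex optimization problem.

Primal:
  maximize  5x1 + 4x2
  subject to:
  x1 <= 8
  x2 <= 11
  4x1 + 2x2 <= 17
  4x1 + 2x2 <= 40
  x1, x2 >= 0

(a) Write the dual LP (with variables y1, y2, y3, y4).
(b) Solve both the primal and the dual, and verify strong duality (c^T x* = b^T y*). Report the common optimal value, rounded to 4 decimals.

The standard primal-dual pair for 'max c^T x s.t. A x <= b, x >= 0' is:
  Dual:  min b^T y  s.t.  A^T y >= c,  y >= 0.

So the dual LP is:
  minimize  8y1 + 11y2 + 17y3 + 40y4
  subject to:
    y1 + 4y3 + 4y4 >= 5
    y2 + 2y3 + 2y4 >= 4
    y1, y2, y3, y4 >= 0

Solving the primal: x* = (0, 8.5).
  primal value c^T x* = 34.
Solving the dual: y* = (0, 0, 2, 0).
  dual value b^T y* = 34.
Strong duality: c^T x* = b^T y*. Confirmed.

34


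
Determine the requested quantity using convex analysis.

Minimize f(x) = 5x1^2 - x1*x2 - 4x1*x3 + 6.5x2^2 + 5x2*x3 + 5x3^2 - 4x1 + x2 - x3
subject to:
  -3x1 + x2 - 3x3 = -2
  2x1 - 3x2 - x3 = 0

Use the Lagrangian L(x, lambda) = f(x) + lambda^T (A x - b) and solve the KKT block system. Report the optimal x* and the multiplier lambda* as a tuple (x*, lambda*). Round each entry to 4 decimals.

Form the Lagrangian:
  L(x, lambda) = (1/2) x^T Q x + c^T x + lambda^T (A x - b)
Stationarity (grad_x L = 0): Q x + c + A^T lambda = 0.
Primal feasibility: A x = b.

This gives the KKT block system:
  [ Q   A^T ] [ x     ]   [-c ]
  [ A    0  ] [ lambda ] = [ b ]

Solving the linear system:
  x*      = (0.3375, 0.1038, 0.3637)
  lambda* = (0.1587, 1.3297)
  f(x*)   = -0.6463

x* = (0.3375, 0.1038, 0.3637), lambda* = (0.1587, 1.3297)


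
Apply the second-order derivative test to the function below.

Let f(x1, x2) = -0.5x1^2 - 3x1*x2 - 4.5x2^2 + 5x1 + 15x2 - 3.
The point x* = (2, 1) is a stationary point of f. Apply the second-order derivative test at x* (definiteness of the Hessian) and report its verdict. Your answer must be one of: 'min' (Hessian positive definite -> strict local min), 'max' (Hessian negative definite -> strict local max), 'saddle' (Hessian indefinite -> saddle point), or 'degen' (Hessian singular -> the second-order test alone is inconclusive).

Compute the Hessian H = grad^2 f:
  H = [[-1, -3], [-3, -9]]
Verify stationarity: grad f(x*) = H x* + g = (0, 0).
Eigenvalues of H: -10, 0.
H has a zero eigenvalue (singular; negative semidefinite but not definite), so H is neither positive definite, negative definite, nor indefinite. The second-order test alone is inconclusive -> degen.
(Indeed, f is constant along the null direction of H through x*, so x* is not a strict local extremum.)

degen


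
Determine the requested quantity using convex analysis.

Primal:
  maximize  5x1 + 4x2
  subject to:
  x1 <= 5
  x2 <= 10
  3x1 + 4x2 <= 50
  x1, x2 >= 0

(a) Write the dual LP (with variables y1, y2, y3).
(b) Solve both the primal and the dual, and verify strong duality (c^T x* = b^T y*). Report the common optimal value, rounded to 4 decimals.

The standard primal-dual pair for 'max c^T x s.t. A x <= b, x >= 0' is:
  Dual:  min b^T y  s.t.  A^T y >= c,  y >= 0.

So the dual LP is:
  minimize  5y1 + 10y2 + 50y3
  subject to:
    y1 + 3y3 >= 5
    y2 + 4y3 >= 4
    y1, y2, y3 >= 0

Solving the primal: x* = (5, 8.75).
  primal value c^T x* = 60.
Solving the dual: y* = (2, 0, 1).
  dual value b^T y* = 60.
Strong duality: c^T x* = b^T y*. Confirmed.

60


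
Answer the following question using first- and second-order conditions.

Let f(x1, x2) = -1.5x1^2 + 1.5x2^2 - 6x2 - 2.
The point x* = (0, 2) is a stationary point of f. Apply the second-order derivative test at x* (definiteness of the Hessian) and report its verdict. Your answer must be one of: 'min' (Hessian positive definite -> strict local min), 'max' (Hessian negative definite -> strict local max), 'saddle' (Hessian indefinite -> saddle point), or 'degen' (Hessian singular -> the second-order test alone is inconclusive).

Compute the Hessian H = grad^2 f:
  H = [[-3, 0], [0, 3]]
Verify stationarity: grad f(x*) = H x* + g = (0, 0).
Eigenvalues of H: -3, 3.
Eigenvalues have mixed signs, so H is indefinite -> x* is a saddle point.

saddle


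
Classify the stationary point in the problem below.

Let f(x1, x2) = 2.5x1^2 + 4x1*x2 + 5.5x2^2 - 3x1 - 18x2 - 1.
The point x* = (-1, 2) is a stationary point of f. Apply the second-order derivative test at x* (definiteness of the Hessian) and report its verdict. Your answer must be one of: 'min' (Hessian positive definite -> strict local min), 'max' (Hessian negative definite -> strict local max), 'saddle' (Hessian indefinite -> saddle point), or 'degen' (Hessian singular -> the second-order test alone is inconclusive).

Compute the Hessian H = grad^2 f:
  H = [[5, 4], [4, 11]]
Verify stationarity: grad f(x*) = H x* + g = (0, 0).
Eigenvalues of H: 3, 13.
Both eigenvalues > 0, so H is positive definite -> x* is a strict local min.

min


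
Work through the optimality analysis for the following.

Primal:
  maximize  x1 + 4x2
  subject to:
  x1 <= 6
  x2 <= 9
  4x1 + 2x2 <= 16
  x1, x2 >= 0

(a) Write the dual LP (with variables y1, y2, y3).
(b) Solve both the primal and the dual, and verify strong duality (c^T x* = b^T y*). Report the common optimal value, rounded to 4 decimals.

The standard primal-dual pair for 'max c^T x s.t. A x <= b, x >= 0' is:
  Dual:  min b^T y  s.t.  A^T y >= c,  y >= 0.

So the dual LP is:
  minimize  6y1 + 9y2 + 16y3
  subject to:
    y1 + 4y3 >= 1
    y2 + 2y3 >= 4
    y1, y2, y3 >= 0

Solving the primal: x* = (0, 8).
  primal value c^T x* = 32.
Solving the dual: y* = (0, 0, 2).
  dual value b^T y* = 32.
Strong duality: c^T x* = b^T y*. Confirmed.

32


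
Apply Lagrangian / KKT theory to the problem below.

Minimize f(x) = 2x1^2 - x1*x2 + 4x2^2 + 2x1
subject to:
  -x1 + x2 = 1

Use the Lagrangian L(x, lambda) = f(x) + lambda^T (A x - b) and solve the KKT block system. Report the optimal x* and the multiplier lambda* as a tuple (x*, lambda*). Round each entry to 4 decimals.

Form the Lagrangian:
  L(x, lambda) = (1/2) x^T Q x + c^T x + lambda^T (A x - b)
Stationarity (grad_x L = 0): Q x + c + A^T lambda = 0.
Primal feasibility: A x = b.

This gives the KKT block system:
  [ Q   A^T ] [ x     ]   [-c ]
  [ A    0  ] [ lambda ] = [ b ]

Solving the linear system:
  x*      = (-0.9, 0.1)
  lambda* = (-1.7)
  f(x*)   = -0.05

x* = (-0.9, 0.1), lambda* = (-1.7)


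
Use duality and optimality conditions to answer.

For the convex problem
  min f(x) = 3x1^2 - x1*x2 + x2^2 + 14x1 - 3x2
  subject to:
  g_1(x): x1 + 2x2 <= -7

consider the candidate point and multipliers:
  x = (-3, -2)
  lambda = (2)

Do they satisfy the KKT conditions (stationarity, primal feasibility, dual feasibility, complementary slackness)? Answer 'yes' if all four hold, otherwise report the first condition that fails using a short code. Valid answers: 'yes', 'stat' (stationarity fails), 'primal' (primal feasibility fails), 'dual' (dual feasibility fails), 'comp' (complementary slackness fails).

Gradient of f: grad f(x) = Q x + c = (-2, -4)
Constraint values g_i(x) = a_i^T x - b_i:
  g_1((-3, -2)) = 0
Stationarity residual: grad f(x) + sum_i lambda_i a_i = (0, 0)
  -> stationarity OK
Primal feasibility (all g_i <= 0): OK
Dual feasibility (all lambda_i >= 0): OK
Complementary slackness (lambda_i * g_i(x) = 0 for all i): OK

Verdict: yes, KKT holds.

yes


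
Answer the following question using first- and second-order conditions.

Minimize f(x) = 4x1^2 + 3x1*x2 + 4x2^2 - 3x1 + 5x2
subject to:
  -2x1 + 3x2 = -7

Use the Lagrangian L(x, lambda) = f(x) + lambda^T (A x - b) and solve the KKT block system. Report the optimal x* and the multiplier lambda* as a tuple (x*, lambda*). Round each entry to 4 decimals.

Form the Lagrangian:
  L(x, lambda) = (1/2) x^T Q x + c^T x + lambda^T (A x - b)
Stationarity (grad_x L = 0): Q x + c + A^T lambda = 0.
Primal feasibility: A x = b.

This gives the KKT block system:
  [ Q   A^T ] [ x     ]   [-c ]
  [ A    0  ] [ lambda ] = [ b ]

Solving the linear system:
  x*      = (1.2286, -1.5143)
  lambda* = (1.1429)
  f(x*)   = -1.6286

x* = (1.2286, -1.5143), lambda* = (1.1429)


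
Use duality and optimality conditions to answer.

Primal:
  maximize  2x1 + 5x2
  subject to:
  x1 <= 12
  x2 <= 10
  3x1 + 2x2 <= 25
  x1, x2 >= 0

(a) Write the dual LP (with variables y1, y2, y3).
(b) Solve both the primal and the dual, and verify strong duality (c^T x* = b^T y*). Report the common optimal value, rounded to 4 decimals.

The standard primal-dual pair for 'max c^T x s.t. A x <= b, x >= 0' is:
  Dual:  min b^T y  s.t.  A^T y >= c,  y >= 0.

So the dual LP is:
  minimize  12y1 + 10y2 + 25y3
  subject to:
    y1 + 3y3 >= 2
    y2 + 2y3 >= 5
    y1, y2, y3 >= 0

Solving the primal: x* = (1.6667, 10).
  primal value c^T x* = 53.3333.
Solving the dual: y* = (0, 3.6667, 0.6667).
  dual value b^T y* = 53.3333.
Strong duality: c^T x* = b^T y*. Confirmed.

53.3333


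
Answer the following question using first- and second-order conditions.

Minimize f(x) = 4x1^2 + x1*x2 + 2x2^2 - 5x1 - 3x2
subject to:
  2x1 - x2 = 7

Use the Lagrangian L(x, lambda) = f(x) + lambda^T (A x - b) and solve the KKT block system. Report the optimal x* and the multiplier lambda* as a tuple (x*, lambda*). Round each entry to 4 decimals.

Form the Lagrangian:
  L(x, lambda) = (1/2) x^T Q x + c^T x + lambda^T (A x - b)
Stationarity (grad_x L = 0): Q x + c + A^T lambda = 0.
Primal feasibility: A x = b.

This gives the KKT block system:
  [ Q   A^T ] [ x     ]   [-c ]
  [ A    0  ] [ lambda ] = [ b ]

Solving the linear system:
  x*      = (2.6429, -1.7143)
  lambda* = (-7.2143)
  f(x*)   = 21.2143

x* = (2.6429, -1.7143), lambda* = (-7.2143)


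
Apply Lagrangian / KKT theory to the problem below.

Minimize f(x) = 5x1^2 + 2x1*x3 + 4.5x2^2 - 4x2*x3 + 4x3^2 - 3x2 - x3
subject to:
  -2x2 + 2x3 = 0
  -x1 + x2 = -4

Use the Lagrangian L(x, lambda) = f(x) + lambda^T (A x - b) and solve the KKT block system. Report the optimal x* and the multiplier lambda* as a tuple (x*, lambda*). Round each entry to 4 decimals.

Form the Lagrangian:
  L(x, lambda) = (1/2) x^T Q x + c^T x + lambda^T (A x - b)
Stationarity (grad_x L = 0): Q x + c + A^T lambda = 0.
Primal feasibility: A x = b.

This gives the KKT block system:
  [ Q   A^T ] [ x     ]   [-c ]
  [ A    0  ] [ lambda ] = [ b ]

Solving the linear system:
  x*      = (2.087, -1.913, -1.913)
  lambda* = (2.2391, 17.0435)
  f(x*)   = 37.913

x* = (2.087, -1.913, -1.913), lambda* = (2.2391, 17.0435)


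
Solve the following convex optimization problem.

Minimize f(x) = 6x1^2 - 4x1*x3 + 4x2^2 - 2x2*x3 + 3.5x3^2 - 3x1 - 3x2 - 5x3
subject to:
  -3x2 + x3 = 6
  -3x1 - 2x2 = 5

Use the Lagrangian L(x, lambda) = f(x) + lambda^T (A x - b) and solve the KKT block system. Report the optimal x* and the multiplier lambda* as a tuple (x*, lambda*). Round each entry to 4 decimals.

Form the Lagrangian:
  L(x, lambda) = (1/2) x^T Q x + c^T x + lambda^T (A x - b)
Stationarity (grad_x L = 0): Q x + c + A^T lambda = 0.
Primal feasibility: A x = b.

This gives the KKT block system:
  [ Q   A^T ] [ x     ]   [-c ]
  [ A    0  ] [ lambda ] = [ b ]

Solving the linear system:
  x*      = (-0.444, -1.834, 0.4979)
  lambda* = (-3.9295, -3.4398)
  f(x*)   = 22.5602

x* = (-0.444, -1.834, 0.4979), lambda* = (-3.9295, -3.4398)


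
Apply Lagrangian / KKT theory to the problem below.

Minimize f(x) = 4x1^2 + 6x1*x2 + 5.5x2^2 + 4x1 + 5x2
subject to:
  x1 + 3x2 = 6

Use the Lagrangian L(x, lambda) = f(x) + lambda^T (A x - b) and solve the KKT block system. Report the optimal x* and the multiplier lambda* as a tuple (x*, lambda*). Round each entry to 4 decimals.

Form the Lagrangian:
  L(x, lambda) = (1/2) x^T Q x + c^T x + lambda^T (A x - b)
Stationarity (grad_x L = 0): Q x + c + A^T lambda = 0.
Primal feasibility: A x = b.

This gives the KKT block system:
  [ Q   A^T ] [ x     ]   [-c ]
  [ A    0  ] [ lambda ] = [ b ]

Solving the linear system:
  x*      = (-1.3404, 2.4468)
  lambda* = (-7.9574)
  f(x*)   = 27.3085

x* = (-1.3404, 2.4468), lambda* = (-7.9574)


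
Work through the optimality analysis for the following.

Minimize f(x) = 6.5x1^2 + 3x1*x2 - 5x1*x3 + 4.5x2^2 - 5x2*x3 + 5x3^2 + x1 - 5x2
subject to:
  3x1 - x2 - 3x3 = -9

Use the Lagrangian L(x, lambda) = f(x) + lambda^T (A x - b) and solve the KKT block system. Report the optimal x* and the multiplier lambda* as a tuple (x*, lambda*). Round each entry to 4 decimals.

Form the Lagrangian:
  L(x, lambda) = (1/2) x^T Q x + c^T x + lambda^T (A x - b)
Stationarity (grad_x L = 0): Q x + c + A^T lambda = 0.
Primal feasibility: A x = b.

This gives the KKT block system:
  [ Q   A^T ] [ x     ]   [-c ]
  [ A    0  ] [ lambda ] = [ b ]

Solving the linear system:
  x*      = (-0.6515, 2.0537, 1.6639)
  lambda* = (3.2094)
  f(x*)   = 8.9821

x* = (-0.6515, 2.0537, 1.6639), lambda* = (3.2094)


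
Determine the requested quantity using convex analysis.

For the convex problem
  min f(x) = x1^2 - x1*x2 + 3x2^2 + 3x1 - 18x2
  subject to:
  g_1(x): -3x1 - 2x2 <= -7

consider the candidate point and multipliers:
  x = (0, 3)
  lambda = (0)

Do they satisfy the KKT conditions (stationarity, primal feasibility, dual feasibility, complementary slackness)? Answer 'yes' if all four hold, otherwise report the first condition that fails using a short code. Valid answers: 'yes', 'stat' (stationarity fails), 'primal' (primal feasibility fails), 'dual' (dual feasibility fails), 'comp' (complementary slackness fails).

Gradient of f: grad f(x) = Q x + c = (0, 0)
Constraint values g_i(x) = a_i^T x - b_i:
  g_1((0, 3)) = 1
Stationarity residual: grad f(x) + sum_i lambda_i a_i = (0, 0)
  -> stationarity OK
Primal feasibility (all g_i <= 0): FAILS
Dual feasibility (all lambda_i >= 0): OK
Complementary slackness (lambda_i * g_i(x) = 0 for all i): OK

Verdict: the first failing condition is primal_feasibility -> primal.

primal


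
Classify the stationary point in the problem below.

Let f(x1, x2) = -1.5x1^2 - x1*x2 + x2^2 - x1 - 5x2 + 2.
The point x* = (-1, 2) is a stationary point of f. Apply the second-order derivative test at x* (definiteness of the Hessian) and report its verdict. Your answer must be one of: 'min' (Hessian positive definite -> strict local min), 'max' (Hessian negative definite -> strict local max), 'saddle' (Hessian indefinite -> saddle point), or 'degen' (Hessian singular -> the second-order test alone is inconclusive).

Compute the Hessian H = grad^2 f:
  H = [[-3, -1], [-1, 2]]
Verify stationarity: grad f(x*) = H x* + g = (0, 0).
Eigenvalues of H: -3.1926, 2.1926.
Eigenvalues have mixed signs, so H is indefinite -> x* is a saddle point.

saddle


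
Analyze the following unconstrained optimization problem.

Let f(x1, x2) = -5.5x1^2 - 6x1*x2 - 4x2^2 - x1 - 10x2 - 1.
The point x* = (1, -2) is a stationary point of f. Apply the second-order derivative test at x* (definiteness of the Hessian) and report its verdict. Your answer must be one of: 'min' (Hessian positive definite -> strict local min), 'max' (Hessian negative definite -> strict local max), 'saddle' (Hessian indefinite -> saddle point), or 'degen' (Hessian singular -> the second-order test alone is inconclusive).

Compute the Hessian H = grad^2 f:
  H = [[-11, -6], [-6, -8]]
Verify stationarity: grad f(x*) = H x* + g = (0, 0).
Eigenvalues of H: -15.6847, -3.3153.
Both eigenvalues < 0, so H is negative definite -> x* is a strict local max.

max


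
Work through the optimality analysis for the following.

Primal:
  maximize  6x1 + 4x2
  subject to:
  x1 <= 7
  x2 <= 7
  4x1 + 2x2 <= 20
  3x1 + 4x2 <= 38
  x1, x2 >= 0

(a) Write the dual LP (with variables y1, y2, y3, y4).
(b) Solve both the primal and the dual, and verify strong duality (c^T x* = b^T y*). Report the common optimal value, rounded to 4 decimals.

The standard primal-dual pair for 'max c^T x s.t. A x <= b, x >= 0' is:
  Dual:  min b^T y  s.t.  A^T y >= c,  y >= 0.

So the dual LP is:
  minimize  7y1 + 7y2 + 20y3 + 38y4
  subject to:
    y1 + 4y3 + 3y4 >= 6
    y2 + 2y3 + 4y4 >= 4
    y1, y2, y3, y4 >= 0

Solving the primal: x* = (1.5, 7).
  primal value c^T x* = 37.
Solving the dual: y* = (0, 1, 1.5, 0).
  dual value b^T y* = 37.
Strong duality: c^T x* = b^T y*. Confirmed.

37


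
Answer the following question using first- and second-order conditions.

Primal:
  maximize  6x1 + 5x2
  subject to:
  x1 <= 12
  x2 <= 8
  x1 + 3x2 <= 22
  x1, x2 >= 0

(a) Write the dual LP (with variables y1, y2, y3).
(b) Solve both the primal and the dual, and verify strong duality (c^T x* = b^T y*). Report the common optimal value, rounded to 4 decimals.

The standard primal-dual pair for 'max c^T x s.t. A x <= b, x >= 0' is:
  Dual:  min b^T y  s.t.  A^T y >= c,  y >= 0.

So the dual LP is:
  minimize  12y1 + 8y2 + 22y3
  subject to:
    y1 + y3 >= 6
    y2 + 3y3 >= 5
    y1, y2, y3 >= 0

Solving the primal: x* = (12, 3.3333).
  primal value c^T x* = 88.6667.
Solving the dual: y* = (4.3333, 0, 1.6667).
  dual value b^T y* = 88.6667.
Strong duality: c^T x* = b^T y*. Confirmed.

88.6667


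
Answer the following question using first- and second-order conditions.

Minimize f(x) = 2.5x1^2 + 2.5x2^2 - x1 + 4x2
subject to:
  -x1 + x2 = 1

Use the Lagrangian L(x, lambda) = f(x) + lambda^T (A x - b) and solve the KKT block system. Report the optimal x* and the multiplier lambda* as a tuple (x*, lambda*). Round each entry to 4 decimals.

Form the Lagrangian:
  L(x, lambda) = (1/2) x^T Q x + c^T x + lambda^T (A x - b)
Stationarity (grad_x L = 0): Q x + c + A^T lambda = 0.
Primal feasibility: A x = b.

This gives the KKT block system:
  [ Q   A^T ] [ x     ]   [-c ]
  [ A    0  ] [ lambda ] = [ b ]

Solving the linear system:
  x*      = (-0.8, 0.2)
  lambda* = (-5)
  f(x*)   = 3.3

x* = (-0.8, 0.2), lambda* = (-5)


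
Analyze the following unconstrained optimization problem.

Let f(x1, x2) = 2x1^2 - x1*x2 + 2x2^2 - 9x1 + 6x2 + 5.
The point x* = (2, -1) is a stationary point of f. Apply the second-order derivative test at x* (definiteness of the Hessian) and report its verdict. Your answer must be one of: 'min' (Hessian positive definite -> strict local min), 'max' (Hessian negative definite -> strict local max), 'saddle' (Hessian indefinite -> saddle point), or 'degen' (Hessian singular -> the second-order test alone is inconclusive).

Compute the Hessian H = grad^2 f:
  H = [[4, -1], [-1, 4]]
Verify stationarity: grad f(x*) = H x* + g = (0, 0).
Eigenvalues of H: 3, 5.
Both eigenvalues > 0, so H is positive definite -> x* is a strict local min.

min


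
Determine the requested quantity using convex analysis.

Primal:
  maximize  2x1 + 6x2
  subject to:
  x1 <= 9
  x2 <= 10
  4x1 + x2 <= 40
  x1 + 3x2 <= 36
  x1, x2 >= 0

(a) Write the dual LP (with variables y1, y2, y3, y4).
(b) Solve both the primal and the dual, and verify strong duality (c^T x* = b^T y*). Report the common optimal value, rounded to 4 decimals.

The standard primal-dual pair for 'max c^T x s.t. A x <= b, x >= 0' is:
  Dual:  min b^T y  s.t.  A^T y >= c,  y >= 0.

So the dual LP is:
  minimize  9y1 + 10y2 + 40y3 + 36y4
  subject to:
    y1 + 4y3 + y4 >= 2
    y2 + y3 + 3y4 >= 6
    y1, y2, y3, y4 >= 0

Solving the primal: x* = (7.6364, 9.4545).
  primal value c^T x* = 72.
Solving the dual: y* = (0, 0, 0, 2).
  dual value b^T y* = 72.
Strong duality: c^T x* = b^T y*. Confirmed.

72


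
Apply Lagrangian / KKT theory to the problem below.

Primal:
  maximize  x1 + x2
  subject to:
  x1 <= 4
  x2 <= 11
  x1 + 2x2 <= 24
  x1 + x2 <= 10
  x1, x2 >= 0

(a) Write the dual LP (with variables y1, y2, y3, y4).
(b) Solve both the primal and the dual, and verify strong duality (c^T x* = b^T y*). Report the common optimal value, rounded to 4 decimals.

The standard primal-dual pair for 'max c^T x s.t. A x <= b, x >= 0' is:
  Dual:  min b^T y  s.t.  A^T y >= c,  y >= 0.

So the dual LP is:
  minimize  4y1 + 11y2 + 24y3 + 10y4
  subject to:
    y1 + y3 + y4 >= 1
    y2 + 2y3 + y4 >= 1
    y1, y2, y3, y4 >= 0

Solving the primal: x* = (0, 10).
  primal value c^T x* = 10.
Solving the dual: y* = (0, 0, 0, 1).
  dual value b^T y* = 10.
Strong duality: c^T x* = b^T y*. Confirmed.

10


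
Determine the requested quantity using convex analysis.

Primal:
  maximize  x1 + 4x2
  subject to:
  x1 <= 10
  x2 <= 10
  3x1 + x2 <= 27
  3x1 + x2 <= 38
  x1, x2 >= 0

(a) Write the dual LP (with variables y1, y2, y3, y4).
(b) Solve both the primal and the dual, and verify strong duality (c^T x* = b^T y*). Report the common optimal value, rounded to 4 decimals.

The standard primal-dual pair for 'max c^T x s.t. A x <= b, x >= 0' is:
  Dual:  min b^T y  s.t.  A^T y >= c,  y >= 0.

So the dual LP is:
  minimize  10y1 + 10y2 + 27y3 + 38y4
  subject to:
    y1 + 3y3 + 3y4 >= 1
    y2 + y3 + y4 >= 4
    y1, y2, y3, y4 >= 0

Solving the primal: x* = (5.6667, 10).
  primal value c^T x* = 45.6667.
Solving the dual: y* = (0, 3.6667, 0.3333, 0).
  dual value b^T y* = 45.6667.
Strong duality: c^T x* = b^T y*. Confirmed.

45.6667


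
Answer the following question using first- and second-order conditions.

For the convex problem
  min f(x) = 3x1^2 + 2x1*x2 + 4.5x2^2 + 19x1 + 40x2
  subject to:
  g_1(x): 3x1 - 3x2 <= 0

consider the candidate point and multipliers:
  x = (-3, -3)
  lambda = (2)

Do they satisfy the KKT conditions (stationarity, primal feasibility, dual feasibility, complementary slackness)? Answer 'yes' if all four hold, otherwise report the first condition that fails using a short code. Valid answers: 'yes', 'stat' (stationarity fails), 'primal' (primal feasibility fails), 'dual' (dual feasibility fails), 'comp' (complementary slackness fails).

Gradient of f: grad f(x) = Q x + c = (-5, 7)
Constraint values g_i(x) = a_i^T x - b_i:
  g_1((-3, -3)) = 0
Stationarity residual: grad f(x) + sum_i lambda_i a_i = (1, 1)
  -> stationarity FAILS
Primal feasibility (all g_i <= 0): OK
Dual feasibility (all lambda_i >= 0): OK
Complementary slackness (lambda_i * g_i(x) = 0 for all i): OK

Verdict: the first failing condition is stationarity -> stat.

stat


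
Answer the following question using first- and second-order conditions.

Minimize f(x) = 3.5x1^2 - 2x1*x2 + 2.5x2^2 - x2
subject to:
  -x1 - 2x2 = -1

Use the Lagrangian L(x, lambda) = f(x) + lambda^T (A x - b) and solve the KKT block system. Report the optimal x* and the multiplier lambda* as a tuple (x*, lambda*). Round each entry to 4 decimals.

Form the Lagrangian:
  L(x, lambda) = (1/2) x^T Q x + c^T x + lambda^T (A x - b)
Stationarity (grad_x L = 0): Q x + c + A^T lambda = 0.
Primal feasibility: A x = b.

This gives the KKT block system:
  [ Q   A^T ] [ x     ]   [-c ]
  [ A    0  ] [ lambda ] = [ b ]

Solving the linear system:
  x*      = (0.1707, 0.4146)
  lambda* = (0.3659)
  f(x*)   = -0.0244

x* = (0.1707, 0.4146), lambda* = (0.3659)


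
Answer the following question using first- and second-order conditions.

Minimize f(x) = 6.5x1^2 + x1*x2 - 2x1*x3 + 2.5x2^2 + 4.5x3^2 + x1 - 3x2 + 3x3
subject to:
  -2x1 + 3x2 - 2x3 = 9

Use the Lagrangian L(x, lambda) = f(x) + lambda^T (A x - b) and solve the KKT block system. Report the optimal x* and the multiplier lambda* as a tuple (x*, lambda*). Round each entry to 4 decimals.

Form the Lagrangian:
  L(x, lambda) = (1/2) x^T Q x + c^T x + lambda^T (A x - b)
Stationarity (grad_x L = 0): Q x + c + A^T lambda = 0.
Primal feasibility: A x = b.

This gives the KKT block system:
  [ Q   A^T ] [ x     ]   [-c ]
  [ A    0  ] [ lambda ] = [ b ]

Solving the linear system:
  x*      = (-0.6751, 1.9321, -0.9267)
  lambda* = (-1.9952)
  f(x*)   = 4.3526

x* = (-0.6751, 1.9321, -0.9267), lambda* = (-1.9952)


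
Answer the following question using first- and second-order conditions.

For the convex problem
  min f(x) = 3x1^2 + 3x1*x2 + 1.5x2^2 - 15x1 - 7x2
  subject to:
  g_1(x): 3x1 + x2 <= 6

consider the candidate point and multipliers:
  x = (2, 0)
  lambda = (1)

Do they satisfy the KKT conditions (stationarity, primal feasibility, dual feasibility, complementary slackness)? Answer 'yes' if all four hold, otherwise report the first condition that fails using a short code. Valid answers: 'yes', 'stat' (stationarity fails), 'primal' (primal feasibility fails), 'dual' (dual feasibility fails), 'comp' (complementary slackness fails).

Gradient of f: grad f(x) = Q x + c = (-3, -1)
Constraint values g_i(x) = a_i^T x - b_i:
  g_1((2, 0)) = 0
Stationarity residual: grad f(x) + sum_i lambda_i a_i = (0, 0)
  -> stationarity OK
Primal feasibility (all g_i <= 0): OK
Dual feasibility (all lambda_i >= 0): OK
Complementary slackness (lambda_i * g_i(x) = 0 for all i): OK

Verdict: yes, KKT holds.

yes


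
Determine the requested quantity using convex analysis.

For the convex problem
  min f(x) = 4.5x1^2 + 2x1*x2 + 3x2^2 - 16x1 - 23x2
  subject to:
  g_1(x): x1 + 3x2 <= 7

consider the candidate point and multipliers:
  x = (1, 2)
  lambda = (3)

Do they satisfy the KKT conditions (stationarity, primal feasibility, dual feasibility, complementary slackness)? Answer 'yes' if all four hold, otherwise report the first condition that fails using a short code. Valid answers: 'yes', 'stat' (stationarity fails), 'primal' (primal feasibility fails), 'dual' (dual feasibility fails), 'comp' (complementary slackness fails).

Gradient of f: grad f(x) = Q x + c = (-3, -9)
Constraint values g_i(x) = a_i^T x - b_i:
  g_1((1, 2)) = 0
Stationarity residual: grad f(x) + sum_i lambda_i a_i = (0, 0)
  -> stationarity OK
Primal feasibility (all g_i <= 0): OK
Dual feasibility (all lambda_i >= 0): OK
Complementary slackness (lambda_i * g_i(x) = 0 for all i): OK

Verdict: yes, KKT holds.

yes
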